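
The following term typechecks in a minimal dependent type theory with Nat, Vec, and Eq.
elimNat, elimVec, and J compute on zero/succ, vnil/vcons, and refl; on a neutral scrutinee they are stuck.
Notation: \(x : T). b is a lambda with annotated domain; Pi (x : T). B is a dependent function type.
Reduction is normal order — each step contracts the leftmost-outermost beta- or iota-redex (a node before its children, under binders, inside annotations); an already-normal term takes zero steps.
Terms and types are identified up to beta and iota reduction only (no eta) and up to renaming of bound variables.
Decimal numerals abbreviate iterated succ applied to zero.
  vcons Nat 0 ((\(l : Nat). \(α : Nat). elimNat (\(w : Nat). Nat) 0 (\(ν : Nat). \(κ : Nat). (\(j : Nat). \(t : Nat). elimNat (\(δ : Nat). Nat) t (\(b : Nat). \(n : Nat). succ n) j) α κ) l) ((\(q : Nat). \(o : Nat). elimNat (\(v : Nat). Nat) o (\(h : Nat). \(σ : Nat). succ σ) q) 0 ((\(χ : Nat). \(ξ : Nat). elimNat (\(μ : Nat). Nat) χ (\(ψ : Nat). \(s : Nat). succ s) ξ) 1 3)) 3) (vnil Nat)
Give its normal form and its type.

reduced normal form:
  vcons Nat 0 12 (vnil Nat)
the term's type:
  Vec Nat 1


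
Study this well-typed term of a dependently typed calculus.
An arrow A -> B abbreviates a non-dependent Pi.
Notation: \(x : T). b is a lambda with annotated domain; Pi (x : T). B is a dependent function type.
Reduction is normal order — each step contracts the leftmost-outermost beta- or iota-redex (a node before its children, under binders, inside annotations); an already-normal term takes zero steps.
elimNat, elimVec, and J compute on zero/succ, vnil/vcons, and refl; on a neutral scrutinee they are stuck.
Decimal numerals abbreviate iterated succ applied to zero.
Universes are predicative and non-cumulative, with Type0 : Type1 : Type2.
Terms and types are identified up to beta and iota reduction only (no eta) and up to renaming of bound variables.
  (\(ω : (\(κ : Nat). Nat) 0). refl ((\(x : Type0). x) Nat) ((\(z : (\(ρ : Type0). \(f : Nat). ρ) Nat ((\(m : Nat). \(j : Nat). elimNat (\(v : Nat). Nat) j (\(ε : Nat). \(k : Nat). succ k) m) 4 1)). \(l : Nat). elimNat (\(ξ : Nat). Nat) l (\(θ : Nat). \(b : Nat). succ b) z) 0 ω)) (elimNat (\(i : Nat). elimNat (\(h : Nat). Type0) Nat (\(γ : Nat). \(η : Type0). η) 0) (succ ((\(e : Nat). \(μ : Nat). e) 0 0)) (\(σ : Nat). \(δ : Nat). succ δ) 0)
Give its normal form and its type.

normal form:
  refl Nat 1
inferred type:
  Eq Nat 1 1
observation: contracting a beta-redex first, the term normalizes in 8 steps.


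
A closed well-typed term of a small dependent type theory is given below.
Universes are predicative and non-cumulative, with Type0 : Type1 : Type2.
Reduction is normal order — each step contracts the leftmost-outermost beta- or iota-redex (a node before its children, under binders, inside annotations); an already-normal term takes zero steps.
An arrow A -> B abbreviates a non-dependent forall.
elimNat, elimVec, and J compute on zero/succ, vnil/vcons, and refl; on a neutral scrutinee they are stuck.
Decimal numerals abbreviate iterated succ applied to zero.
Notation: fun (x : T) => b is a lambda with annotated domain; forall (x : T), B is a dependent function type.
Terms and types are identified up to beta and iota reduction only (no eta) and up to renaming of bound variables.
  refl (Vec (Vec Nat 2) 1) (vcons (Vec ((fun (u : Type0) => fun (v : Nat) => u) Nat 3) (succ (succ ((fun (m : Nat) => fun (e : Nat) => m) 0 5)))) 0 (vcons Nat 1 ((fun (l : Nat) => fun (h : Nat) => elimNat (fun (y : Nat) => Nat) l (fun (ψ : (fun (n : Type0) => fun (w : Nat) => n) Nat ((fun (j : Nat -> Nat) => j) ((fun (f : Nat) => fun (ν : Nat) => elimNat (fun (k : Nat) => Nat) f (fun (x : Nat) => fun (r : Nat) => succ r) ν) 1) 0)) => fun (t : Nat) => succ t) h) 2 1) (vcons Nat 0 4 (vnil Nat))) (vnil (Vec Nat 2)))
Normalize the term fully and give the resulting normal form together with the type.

resulting normal form:
  refl (Vec (Vec Nat 2) 1) (vcons (Vec Nat 2) 0 (vcons Nat 1 3 (vcons Nat 0 4 (vnil Nat))) (vnil (Vec Nat 2)))
inferred type:
  Eq (Vec (Vec Nat 2) 1) (vcons (Vec Nat 2) 0 (vcons Nat 1 3 (vcons Nat 0 4 (vnil Nat))) (vnil (Vec Nat 2))) (vcons (Vec Nat 2) 0 (vcons Nat 1 3 (vcons Nat 0 4 (vnil Nat))) (vnil (Vec Nat 2)))


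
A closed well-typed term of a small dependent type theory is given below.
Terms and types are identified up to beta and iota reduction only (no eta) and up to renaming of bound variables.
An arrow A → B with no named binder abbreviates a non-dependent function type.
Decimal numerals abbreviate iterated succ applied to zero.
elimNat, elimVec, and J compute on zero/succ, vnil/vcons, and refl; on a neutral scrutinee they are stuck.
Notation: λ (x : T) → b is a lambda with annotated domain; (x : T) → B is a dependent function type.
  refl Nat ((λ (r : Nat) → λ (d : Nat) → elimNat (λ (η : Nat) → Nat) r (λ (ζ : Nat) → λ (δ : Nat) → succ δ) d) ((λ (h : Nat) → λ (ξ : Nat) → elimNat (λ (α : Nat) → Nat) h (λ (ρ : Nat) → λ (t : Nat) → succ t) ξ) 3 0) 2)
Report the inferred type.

inferred type:
  Eq Nat 5 5


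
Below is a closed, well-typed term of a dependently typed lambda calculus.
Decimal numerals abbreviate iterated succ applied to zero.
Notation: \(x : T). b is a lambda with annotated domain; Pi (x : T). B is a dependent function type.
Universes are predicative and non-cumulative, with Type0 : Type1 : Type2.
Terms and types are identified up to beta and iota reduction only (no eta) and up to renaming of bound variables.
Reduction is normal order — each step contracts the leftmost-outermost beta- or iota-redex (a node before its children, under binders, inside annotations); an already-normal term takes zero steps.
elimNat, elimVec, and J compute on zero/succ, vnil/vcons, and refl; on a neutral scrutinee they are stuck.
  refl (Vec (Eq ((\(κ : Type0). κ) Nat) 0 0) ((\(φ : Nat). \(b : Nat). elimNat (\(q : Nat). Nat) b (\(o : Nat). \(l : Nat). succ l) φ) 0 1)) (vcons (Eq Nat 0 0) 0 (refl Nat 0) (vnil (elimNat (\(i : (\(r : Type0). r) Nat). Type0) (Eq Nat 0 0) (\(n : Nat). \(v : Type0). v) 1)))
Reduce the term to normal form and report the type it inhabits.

resulting normal form:
  refl (Vec (Eq Nat 0 0) 1) (vcons (Eq Nat 0 0) 0 (refl Nat 0) (vnil (Eq Nat 0 0)))
type:
  Eq (Vec (Eq Nat 0 0) 1) (vcons (Eq Nat 0 0) 0 (refl Nat 0) (vnil (Eq Nat 0 0))) (vcons (Eq Nat 0 0) 0 (refl Nat 0) (vnil (Eq Nat 0 0)))
observation: normalization takes exactly 8 steps under the normal-order strategy.


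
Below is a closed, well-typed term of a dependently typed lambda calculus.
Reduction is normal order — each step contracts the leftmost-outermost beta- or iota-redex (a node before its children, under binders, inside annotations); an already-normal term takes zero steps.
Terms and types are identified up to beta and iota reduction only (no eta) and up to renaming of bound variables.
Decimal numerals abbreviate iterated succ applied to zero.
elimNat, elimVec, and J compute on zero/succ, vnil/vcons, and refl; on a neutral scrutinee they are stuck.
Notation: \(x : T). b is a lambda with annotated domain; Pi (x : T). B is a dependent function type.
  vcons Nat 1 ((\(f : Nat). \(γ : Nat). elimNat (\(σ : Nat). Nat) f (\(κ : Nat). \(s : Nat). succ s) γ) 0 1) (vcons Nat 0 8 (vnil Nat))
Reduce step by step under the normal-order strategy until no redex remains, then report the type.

reduction (normal order):
  vcons Nat 1 ((\(f : Nat). \(γ : Nat). elimNat (\(σ : Nat). Nat) f (\(κ : Nat). \(s : Nat). succ s) γ) 0 1) (vcons Nat 0 8 (vnil Nat))
  ~> vcons Nat 1 ((\(f : Nat). elimNat (\(γ : Nat). Nat) 0 (\(σ : Nat). \(κ : Nat). succ κ) f) 1) (vcons Nat 0 8 (vnil Nat))
  ~> vcons Nat 1 (elimNat (\(f : Nat). Nat) 0 (\(γ : Nat). \(σ : Nat). succ σ) 1) (vcons Nat 0 8 (vnil Nat))
  ~> vcons Nat 1 ((\(f : Nat). \(γ : Nat). succ γ) 0 (elimNat (\(σ : Nat). Nat) 0 (\(κ : Nat). \(s : Nat). succ s) 0)) (vcons Nat 0 8 (vnil Nat))
  ~> vcons Nat 1 ((\(f : Nat). succ f) (elimNat (\(γ : Nat). Nat) 0 (\(σ : Nat). \(κ : Nat). succ κ) 0)) (vcons Nat 0 8 (vnil Nat))
  ~> vcons Nat 1 (succ (elimNat (\(f : Nat). Nat) 0 (\(γ : Nat). \(σ : Nat). succ σ) 0)) (vcons Nat 0 8 (vnil Nat))
  ~> vcons Nat 1 1 (vcons Nat 0 8 (vnil Nat))
the term's type:
  Vec Nat 2


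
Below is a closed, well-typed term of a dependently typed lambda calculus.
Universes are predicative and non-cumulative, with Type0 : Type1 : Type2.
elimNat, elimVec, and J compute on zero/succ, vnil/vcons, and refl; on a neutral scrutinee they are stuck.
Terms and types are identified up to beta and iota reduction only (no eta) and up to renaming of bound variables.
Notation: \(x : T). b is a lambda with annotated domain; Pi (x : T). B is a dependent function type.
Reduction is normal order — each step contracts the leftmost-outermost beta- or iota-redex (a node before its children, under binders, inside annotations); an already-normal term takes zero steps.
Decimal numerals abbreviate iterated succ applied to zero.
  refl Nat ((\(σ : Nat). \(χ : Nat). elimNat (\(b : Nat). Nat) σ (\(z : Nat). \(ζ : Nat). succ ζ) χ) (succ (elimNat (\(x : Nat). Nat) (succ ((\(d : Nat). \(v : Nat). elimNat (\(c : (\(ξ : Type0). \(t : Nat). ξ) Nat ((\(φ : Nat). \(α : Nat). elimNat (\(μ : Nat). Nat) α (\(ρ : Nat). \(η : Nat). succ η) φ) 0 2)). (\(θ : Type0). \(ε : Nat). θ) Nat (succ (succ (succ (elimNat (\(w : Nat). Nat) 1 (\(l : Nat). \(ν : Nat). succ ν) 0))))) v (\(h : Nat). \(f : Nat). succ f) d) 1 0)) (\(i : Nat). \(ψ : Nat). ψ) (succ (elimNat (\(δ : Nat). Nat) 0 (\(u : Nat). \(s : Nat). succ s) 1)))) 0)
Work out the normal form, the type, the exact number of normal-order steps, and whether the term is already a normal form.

normal form:
  refl Nat 3
the term's type:
  Eq Nat 3 3
reduction steps (normal order): 20
term was already normal: no
first contracted redex: a beta-redex


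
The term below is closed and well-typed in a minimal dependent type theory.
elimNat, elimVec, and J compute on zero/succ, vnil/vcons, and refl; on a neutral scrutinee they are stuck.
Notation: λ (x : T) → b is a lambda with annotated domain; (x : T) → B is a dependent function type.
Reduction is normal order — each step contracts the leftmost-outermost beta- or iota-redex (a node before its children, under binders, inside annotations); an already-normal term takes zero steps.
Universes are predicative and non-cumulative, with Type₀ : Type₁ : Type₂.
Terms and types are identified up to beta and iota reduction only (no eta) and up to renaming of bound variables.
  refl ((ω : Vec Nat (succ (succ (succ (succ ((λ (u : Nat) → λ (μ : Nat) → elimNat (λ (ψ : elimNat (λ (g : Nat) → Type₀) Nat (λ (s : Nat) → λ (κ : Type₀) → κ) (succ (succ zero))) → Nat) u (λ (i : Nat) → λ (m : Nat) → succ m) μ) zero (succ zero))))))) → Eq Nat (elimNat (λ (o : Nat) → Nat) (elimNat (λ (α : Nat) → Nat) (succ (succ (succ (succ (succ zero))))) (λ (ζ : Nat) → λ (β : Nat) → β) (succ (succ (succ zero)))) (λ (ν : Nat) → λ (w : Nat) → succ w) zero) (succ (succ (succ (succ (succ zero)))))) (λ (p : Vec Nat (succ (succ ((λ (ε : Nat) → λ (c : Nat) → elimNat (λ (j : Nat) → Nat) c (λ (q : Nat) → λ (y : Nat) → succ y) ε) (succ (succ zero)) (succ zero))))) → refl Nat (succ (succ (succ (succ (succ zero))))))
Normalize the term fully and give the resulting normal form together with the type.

resulting normal form:
  refl ((ω : Vec Nat (succ (succ (succ (succ (succ zero)))))) → Eq Nat (succ (succ (succ (succ (succ zero))))) (succ (succ (succ (succ (succ zero)))))) (λ (u : Vec Nat (succ (succ (succ (succ (succ zero)))))) → refl Nat (succ (succ (succ (succ (succ zero))))))
type:
  Eq ((ω : Vec Nat (succ (succ (succ (succ (succ zero)))))) → Eq Nat (succ (succ (succ (succ (succ zero))))) (succ (succ (succ (succ (succ zero)))))) (λ (u : Vec Nat (succ (succ (succ (succ (succ zero)))))) → refl Nat (succ (succ (succ (succ (succ zero)))))) (λ (μ : Vec Nat (succ (succ (succ (succ (succ zero)))))) → refl Nat (succ (succ (succ (succ (succ zero))))))
observation: 26 normal-order steps separate the term from its normal form.


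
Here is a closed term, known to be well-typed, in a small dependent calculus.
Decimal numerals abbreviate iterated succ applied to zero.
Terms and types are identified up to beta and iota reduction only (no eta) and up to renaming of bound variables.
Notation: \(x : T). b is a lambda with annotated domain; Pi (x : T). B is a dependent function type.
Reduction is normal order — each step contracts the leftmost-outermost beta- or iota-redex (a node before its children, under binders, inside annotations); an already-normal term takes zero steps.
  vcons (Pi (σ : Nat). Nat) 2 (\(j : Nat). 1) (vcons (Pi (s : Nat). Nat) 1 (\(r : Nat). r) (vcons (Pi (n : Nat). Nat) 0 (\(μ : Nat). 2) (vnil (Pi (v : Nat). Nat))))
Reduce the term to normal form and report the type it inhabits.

reduced normal form:
  vcons (Pi (σ : Nat). Nat) 2 (\(j : Nat). 1) (vcons (Pi (s : Nat). Nat) 1 (\(r : Nat). r) (vcons (Pi (n : Nat). Nat) 0 (\(μ : Nat). 2) (vnil (Pi (v : Nat). Nat))))
type:
  Vec (Pi (σ : Nat). Nat) 3


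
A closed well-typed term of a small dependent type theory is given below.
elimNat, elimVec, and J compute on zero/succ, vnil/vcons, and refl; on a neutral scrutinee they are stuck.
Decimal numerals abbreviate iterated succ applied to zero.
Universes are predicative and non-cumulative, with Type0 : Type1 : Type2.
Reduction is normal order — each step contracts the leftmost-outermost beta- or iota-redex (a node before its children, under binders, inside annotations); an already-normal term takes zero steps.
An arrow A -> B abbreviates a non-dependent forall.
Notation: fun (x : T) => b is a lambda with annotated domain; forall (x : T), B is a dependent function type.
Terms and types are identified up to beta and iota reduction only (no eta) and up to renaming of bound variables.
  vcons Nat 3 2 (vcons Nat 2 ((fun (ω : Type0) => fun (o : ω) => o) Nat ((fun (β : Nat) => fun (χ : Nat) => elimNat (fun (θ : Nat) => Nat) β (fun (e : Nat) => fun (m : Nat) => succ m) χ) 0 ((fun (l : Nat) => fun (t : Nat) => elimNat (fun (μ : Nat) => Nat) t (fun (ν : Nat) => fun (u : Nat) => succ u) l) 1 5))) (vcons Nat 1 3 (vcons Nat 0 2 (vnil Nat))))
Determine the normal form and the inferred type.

normal form:
  vcons Nat 3 2 (vcons Nat 2 6 (vcons Nat 1 3 (vcons Nat 0 2 (vnil Nat))))
the term's type:
  Vec Nat 4
observation: the term reaches its normal form after 29 normal-order steps.


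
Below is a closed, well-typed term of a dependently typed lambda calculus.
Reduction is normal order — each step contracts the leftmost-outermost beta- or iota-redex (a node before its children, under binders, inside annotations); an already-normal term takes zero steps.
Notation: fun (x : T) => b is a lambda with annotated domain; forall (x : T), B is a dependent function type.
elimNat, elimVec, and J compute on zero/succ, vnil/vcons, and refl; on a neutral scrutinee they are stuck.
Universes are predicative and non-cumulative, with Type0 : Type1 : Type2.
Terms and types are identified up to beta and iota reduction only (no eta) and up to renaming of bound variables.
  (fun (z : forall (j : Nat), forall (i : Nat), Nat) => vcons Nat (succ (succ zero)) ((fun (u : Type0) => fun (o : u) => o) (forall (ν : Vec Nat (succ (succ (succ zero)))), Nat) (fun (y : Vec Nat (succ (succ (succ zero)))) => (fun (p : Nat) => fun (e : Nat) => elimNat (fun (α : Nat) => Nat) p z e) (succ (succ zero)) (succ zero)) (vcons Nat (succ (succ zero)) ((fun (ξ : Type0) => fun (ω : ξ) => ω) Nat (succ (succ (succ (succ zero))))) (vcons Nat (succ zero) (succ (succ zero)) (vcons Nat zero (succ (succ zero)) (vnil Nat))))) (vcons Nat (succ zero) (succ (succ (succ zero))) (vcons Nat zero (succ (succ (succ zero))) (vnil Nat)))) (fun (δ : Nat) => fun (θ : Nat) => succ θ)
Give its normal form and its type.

resulting normal form:
  vcons Nat (succ (succ zero)) (succ (succ (succ zero))) (vcons Nat (succ zero) (succ (succ (succ zero))) (vcons Nat zero (succ (succ (succ zero))) (vnil Nat)))
type:
  Vec Nat (succ (succ (succ zero)))
observation: the term reaches its normal form after 10 normal-order steps.


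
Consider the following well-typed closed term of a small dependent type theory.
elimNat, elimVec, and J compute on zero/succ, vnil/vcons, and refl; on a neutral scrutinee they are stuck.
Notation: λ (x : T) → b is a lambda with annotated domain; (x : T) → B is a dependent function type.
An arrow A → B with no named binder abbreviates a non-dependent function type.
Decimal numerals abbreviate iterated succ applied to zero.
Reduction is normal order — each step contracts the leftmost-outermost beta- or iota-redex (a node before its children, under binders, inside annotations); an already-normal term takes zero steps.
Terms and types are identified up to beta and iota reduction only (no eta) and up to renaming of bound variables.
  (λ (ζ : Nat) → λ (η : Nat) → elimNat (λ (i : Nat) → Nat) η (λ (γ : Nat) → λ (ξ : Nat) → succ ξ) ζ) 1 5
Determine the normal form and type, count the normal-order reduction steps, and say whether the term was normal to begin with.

normal form:
  6
type:
  Nat
steps to reach normal form (normal order): 6
term was already normal: no
first contracted redex: a beta-redex


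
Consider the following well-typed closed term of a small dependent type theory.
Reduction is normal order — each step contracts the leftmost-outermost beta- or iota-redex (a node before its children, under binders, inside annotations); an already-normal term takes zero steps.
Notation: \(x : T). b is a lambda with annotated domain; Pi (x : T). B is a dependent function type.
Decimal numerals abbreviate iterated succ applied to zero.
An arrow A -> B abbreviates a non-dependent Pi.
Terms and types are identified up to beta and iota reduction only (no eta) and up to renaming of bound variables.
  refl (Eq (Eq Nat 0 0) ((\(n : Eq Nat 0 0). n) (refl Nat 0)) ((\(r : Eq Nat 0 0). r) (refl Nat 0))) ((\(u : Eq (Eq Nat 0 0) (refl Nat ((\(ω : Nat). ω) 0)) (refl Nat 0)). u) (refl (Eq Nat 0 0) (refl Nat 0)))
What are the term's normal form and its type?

normal form:
  refl (Eq (Eq Nat 0 0) (refl Nat 0) (refl Nat 0)) (refl (Eq Nat 0 0) (refl Nat 0))
type:
  Eq (Eq (Eq Nat 0 0) (refl Nat 0) (refl Nat 0)) (refl (Eq Nat 0 0) (refl Nat 0)) (refl (Eq Nat 0 0) (refl Nat 0))
observation: contracting a beta-redex first, the term normalizes in 3 steps.


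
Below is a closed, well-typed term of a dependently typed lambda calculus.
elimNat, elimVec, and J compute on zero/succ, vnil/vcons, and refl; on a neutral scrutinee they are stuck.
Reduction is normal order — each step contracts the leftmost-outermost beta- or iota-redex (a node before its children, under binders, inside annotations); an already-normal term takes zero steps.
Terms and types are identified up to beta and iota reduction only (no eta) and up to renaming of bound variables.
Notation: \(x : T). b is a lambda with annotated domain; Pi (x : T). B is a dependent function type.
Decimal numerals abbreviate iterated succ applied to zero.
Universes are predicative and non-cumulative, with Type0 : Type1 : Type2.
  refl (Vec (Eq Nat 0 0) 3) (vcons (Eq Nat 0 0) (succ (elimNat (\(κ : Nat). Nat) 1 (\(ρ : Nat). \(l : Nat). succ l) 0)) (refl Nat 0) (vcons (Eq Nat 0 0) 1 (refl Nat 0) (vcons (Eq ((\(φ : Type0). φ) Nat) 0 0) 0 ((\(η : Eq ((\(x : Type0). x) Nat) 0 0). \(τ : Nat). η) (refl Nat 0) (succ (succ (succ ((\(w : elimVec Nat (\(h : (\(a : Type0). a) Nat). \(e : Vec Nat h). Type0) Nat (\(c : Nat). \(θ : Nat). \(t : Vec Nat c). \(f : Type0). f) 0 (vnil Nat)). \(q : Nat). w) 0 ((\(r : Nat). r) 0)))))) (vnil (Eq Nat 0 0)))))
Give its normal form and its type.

resulting normal form:
  refl (Vec (Eq Nat 0 0) 3) (vcons (Eq Nat 0 0) 2 (refl Nat 0) (vcons (Eq Nat 0 0) 1 (refl Nat 0) (vcons (Eq Nat 0 0) 0 (refl Nat 0) (vnil (Eq Nat 0 0)))))
the term's type:
  Eq (Vec (Eq Nat 0 0) 3) (vcons (Eq Nat 0 0) 2 (refl Nat 0) (vcons (Eq Nat 0 0) 1 (refl Nat 0) (vcons (Eq Nat 0 0) 0 (refl Nat 0) (vnil (Eq Nat 0 0))))) (vcons (Eq Nat 0 0) 2 (refl Nat 0) (vcons (Eq Nat 0 0) 1 (refl Nat 0) (vcons (Eq Nat 0 0) 0 (refl Nat 0) (vnil (Eq Nat 0 0)))))
observation: the leftmost-outermost redex is an elimNat iota-redex, and normalization takes 4 steps.


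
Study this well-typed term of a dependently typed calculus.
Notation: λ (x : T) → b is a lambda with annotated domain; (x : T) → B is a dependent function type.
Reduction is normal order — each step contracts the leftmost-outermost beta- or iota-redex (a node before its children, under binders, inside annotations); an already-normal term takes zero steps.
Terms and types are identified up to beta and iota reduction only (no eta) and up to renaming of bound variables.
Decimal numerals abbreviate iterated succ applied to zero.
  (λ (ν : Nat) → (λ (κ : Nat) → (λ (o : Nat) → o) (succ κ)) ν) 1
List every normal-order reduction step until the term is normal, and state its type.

reduction (normal order):
  (λ (ν : Nat) → (λ (κ : Nat) → (λ (o : Nat) → o) (succ κ)) ν) 1
  ~> (λ (ν : Nat) → (λ (κ : Nat) → κ) (succ ν)) 1
  ~> (λ (ν : Nat) → ν) 2
  ~> 2
inferred type:
  Nat


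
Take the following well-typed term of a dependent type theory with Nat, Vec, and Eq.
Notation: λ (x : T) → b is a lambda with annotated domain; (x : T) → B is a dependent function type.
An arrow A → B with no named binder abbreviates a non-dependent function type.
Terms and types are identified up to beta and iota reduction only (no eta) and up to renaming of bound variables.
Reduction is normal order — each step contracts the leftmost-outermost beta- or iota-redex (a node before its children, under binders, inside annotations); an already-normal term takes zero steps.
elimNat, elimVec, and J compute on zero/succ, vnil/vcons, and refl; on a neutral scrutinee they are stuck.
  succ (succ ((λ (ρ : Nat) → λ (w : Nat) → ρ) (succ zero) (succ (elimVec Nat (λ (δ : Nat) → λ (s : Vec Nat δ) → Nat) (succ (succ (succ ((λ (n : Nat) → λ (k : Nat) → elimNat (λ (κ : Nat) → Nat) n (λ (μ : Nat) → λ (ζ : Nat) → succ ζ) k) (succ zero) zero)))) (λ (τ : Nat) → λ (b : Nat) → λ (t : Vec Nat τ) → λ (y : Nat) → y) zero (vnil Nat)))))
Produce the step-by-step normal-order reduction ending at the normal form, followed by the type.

reduction (normal order):
  succ (succ ((λ (ρ : Nat) → λ (w : Nat) → ρ) (succ zero) (succ (elimVec Nat (λ (δ : Nat) → λ (s : Vec Nat δ) → Nat) (succ (succ (succ ((λ (n : Nat) → λ (k : Nat) → elimNat (λ (κ : Nat) → Nat) n (λ (μ : Nat) → λ (ζ : Nat) → succ ζ) k) (succ zero) zero)))) (λ (τ : Nat) → λ (b : Nat) → λ (t : Vec Nat τ) → λ (y : Nat) → y) zero (vnil Nat)))))
  ~> succ (succ ((λ (ρ : Nat) → succ zero) (succ (elimVec Nat (λ (w : Nat) → λ (δ : Vec Nat w) → Nat) (succ (succ (succ ((λ (s : Nat) → λ (n : Nat) → elimNat (λ (k : Nat) → Nat) s (λ (κ : Nat) → λ (μ : Nat) → succ μ) n) (succ zero) zero)))) (λ (ζ : Nat) → λ (τ : Nat) → λ (b : Vec Nat ζ) → λ (t : Nat) → t) zero (vnil Nat)))))
  ~> succ (succ (succ zero))
the term's type:
  Nat


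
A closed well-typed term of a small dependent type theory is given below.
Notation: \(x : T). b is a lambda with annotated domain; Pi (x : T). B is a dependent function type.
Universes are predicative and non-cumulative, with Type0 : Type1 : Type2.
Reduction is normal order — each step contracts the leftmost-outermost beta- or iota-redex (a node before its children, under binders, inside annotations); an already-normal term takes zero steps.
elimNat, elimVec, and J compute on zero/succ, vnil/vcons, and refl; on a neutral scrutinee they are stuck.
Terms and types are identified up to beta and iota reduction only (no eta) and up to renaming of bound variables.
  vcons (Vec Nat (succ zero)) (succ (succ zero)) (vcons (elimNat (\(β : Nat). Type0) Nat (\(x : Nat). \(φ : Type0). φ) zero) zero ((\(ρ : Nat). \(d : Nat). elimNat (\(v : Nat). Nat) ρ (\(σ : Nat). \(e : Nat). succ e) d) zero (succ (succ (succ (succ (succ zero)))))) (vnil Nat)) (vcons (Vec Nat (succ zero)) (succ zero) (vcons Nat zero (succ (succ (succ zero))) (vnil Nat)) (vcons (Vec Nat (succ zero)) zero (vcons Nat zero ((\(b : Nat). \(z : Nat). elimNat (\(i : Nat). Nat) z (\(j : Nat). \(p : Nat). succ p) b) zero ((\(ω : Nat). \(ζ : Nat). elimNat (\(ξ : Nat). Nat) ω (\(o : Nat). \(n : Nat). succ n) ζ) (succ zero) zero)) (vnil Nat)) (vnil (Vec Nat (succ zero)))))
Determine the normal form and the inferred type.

normal form:
  vcons (Vec Nat (succ zero)) (succ (succ zero)) (vcons Nat zero (succ (succ (succ (succ (succ zero))))) (vnil Nat)) (vcons (Vec Nat (succ zero)) (succ zero) (vcons Nat zero (succ (succ (succ zero))) (vnil Nat)) (vcons (Vec Nat (succ zero)) zero (vcons Nat zero (succ zero) (vnil Nat)) (vnil (Vec Nat (succ zero)))))
the term's type:
  Vec (Vec Nat (succ zero)) (succ (succ (succ zero)))
observation: contracting an elimNat iota-redex first, the term normalizes in 25 steps.


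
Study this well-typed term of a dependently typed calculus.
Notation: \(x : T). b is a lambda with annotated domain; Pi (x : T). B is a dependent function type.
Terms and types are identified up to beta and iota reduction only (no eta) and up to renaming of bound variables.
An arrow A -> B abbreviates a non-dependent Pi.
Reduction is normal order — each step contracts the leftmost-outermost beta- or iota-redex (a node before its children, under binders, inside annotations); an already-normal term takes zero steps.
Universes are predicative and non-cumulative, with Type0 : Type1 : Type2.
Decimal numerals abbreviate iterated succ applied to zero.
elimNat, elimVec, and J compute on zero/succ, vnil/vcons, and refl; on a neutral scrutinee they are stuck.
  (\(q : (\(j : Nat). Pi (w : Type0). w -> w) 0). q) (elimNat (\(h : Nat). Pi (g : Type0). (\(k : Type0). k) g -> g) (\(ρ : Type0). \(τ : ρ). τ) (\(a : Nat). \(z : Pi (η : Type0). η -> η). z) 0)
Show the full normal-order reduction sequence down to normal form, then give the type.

reduction (normal order):
  (\(q : (\(j : Nat). Pi (w : Type0). w -> w) 0). q) (elimNat (\(h : Nat). Pi (g : Type0). (\(k : Type0). k) g -> g) (\(ρ : Type0). \(τ : ρ). τ) (\(a : Nat). \(z : Pi (η : Type0). η -> η). z) 0)
  ~> elimNat (\(q : Nat). Pi (j : Type0). (\(w : Type0). w) j -> j) (\(h : Type0). \(g : h). g) (\(k : Nat). \(ρ : Pi (τ : Type0). τ -> τ). ρ) 0
  ~> \(q : Type0). \(j : q). j
type:
  Pi (q : Type0). q -> q


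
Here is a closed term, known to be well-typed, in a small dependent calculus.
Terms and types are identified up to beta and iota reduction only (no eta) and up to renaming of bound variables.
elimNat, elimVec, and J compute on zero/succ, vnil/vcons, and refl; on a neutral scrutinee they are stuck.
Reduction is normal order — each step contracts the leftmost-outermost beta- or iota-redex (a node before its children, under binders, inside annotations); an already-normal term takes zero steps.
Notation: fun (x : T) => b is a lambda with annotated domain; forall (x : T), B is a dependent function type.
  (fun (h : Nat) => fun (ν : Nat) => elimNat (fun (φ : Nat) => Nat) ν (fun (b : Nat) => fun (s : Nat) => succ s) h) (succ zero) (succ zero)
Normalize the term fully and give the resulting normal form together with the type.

normal form:
  succ (succ zero)
inferred type:
  Nat
observation: reduction starts at a beta-redex, and 6 normal-order steps reach the normal form.


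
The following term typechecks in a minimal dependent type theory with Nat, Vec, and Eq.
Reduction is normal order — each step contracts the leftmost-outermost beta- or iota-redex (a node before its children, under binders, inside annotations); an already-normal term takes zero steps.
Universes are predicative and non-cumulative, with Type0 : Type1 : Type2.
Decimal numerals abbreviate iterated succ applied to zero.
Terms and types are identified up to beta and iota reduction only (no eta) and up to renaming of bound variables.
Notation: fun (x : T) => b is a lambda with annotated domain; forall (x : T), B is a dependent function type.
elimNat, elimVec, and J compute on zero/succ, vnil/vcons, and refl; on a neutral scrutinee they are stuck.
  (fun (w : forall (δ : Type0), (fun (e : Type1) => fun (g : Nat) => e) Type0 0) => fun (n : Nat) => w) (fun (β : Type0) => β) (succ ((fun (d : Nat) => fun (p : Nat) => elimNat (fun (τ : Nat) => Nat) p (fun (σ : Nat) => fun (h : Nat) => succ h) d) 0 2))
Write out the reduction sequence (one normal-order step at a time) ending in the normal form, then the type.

normal-order reduction sequence:
  (fun (w : forall (δ : Type0), (fun (e : Type1) => fun (g : Nat) => e) Type0 0) => fun (n : Nat) => w) (fun (β : Type0) => β) (succ ((fun (d : Nat) => fun (p : Nat) => elimNat (fun (τ : Nat) => Nat) p (fun (σ : Nat) => fun (h : Nat) => succ h) d) 0 2))
  ~> (fun (w : Nat) => fun (δ : Type0) => δ) (succ ((fun (e : Nat) => fun (g : Nat) => elimNat (fun (n : Nat) => Nat) g (fun (β : Nat) => fun (d : Nat) => succ d) e) 0 2))
  ~> fun (w : Type0) => w
inferred type:
  forall (w : Type0), Type0


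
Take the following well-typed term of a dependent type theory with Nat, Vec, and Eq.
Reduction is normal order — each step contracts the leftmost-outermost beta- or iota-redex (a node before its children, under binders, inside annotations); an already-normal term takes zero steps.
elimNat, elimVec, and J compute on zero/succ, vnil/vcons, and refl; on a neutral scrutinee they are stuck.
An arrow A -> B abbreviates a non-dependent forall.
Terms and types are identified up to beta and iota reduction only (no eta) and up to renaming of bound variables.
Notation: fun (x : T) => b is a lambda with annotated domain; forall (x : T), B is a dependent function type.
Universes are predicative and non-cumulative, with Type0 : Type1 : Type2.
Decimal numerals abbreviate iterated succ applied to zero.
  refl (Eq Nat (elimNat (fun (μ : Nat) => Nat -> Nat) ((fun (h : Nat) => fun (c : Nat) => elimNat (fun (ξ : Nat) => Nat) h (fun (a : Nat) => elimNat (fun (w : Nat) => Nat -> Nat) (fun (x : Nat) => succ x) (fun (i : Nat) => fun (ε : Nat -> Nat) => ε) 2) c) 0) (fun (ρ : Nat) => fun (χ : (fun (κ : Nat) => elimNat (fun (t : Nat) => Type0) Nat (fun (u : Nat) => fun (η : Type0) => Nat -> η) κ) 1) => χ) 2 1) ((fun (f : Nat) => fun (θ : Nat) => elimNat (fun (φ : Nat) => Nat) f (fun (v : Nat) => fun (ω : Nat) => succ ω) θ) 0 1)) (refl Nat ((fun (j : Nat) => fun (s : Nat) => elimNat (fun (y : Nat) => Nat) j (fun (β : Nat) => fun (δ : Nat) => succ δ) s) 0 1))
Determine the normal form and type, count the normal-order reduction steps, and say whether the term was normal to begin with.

resulting normal form:
  refl (Eq Nat 1 1) (refl Nat 1)
inferred type:
  Eq (Eq Nat 1 1) (refl Nat 1) (refl Nat 1)
reduction steps (normal order): 32
started in normal form: no
first redex: an elimNat iota-redex


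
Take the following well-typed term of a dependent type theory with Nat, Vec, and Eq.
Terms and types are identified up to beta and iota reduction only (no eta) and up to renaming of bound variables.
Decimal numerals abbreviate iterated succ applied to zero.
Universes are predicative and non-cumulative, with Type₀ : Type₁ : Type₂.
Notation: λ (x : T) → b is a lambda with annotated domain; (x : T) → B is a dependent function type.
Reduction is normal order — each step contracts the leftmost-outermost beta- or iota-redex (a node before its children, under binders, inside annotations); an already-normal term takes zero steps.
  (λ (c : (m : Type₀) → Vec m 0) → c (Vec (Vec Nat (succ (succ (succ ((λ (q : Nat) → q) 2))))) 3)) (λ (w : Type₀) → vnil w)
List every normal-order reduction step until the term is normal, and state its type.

reduction (normal order):
  (λ (c : (m : Type₀) → Vec m 0) → c (Vec (Vec Nat (succ (succ (succ ((λ (q : Nat) → q) 2))))) 3)) (λ (w : Type₀) → vnil w)
  ~> (λ (c : Type₀) → vnil c) (Vec (Vec Nat (succ (succ (succ ((λ (m : Nat) → m) 2))))) 3)
  ~> vnil (Vec (Vec Nat (succ (succ (succ ((λ (c : Nat) → c) 2))))) 3)
  ~> vnil (Vec (Vec Nat 5) 3)
the term's type:
  Vec (Vec (Vec Nat 5) 3) 0


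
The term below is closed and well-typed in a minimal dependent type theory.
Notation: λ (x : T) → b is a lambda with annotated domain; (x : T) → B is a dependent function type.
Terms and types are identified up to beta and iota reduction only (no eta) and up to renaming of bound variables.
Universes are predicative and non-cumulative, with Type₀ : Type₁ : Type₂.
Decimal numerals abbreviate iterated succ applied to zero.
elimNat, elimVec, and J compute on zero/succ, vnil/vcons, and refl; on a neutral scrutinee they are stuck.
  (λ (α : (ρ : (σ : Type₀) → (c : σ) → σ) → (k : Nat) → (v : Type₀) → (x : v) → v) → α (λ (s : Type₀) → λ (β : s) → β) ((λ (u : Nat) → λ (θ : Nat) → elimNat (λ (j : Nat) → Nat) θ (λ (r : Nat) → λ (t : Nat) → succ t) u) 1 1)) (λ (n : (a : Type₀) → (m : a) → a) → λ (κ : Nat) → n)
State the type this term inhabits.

type:
  (α : Type₀) → (ρ : α) → α


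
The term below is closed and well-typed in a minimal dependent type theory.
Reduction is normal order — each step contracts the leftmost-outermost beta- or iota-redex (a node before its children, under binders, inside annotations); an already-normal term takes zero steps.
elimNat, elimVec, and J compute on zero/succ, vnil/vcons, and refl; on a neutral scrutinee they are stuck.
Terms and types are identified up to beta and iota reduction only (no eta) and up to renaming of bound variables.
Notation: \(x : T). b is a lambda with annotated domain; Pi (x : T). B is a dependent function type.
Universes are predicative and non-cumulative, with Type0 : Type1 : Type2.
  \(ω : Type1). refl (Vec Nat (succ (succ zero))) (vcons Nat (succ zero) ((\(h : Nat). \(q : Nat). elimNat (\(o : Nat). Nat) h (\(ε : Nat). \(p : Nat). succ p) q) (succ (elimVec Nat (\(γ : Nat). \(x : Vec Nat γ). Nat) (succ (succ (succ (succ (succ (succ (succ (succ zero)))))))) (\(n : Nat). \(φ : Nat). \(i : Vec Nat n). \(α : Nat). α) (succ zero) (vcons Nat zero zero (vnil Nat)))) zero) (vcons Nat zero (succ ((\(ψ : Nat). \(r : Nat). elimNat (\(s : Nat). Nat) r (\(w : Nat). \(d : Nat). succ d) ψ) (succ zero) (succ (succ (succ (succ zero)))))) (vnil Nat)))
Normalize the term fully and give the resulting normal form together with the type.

normal form:
  \(ω : Type1). refl (Vec Nat (succ (succ zero))) (vcons Nat (succ zero) (succ (succ (succ (succ (succ (succ (succ (succ (succ zero))))))))) (vcons Nat zero (succ (succ (succ (succ (succ (succ zero)))))) (vnil Nat)))
inferred type:
  Pi (ω : Type1). Eq (Vec Nat (succ (succ zero))) (vcons Nat (succ zero) (succ (succ (succ (succ (succ (succ (succ (succ (succ zero))))))))) (vcons Nat zero (succ (succ (succ (succ (succ (succ zero)))))) (vnil Nat))) (vcons Nat (succ zero) (succ (succ (succ (succ (succ (succ (succ (succ (succ zero))))))))) (vcons Nat zero (succ (succ (succ (succ (succ (succ zero)))))) (vnil Nat)))


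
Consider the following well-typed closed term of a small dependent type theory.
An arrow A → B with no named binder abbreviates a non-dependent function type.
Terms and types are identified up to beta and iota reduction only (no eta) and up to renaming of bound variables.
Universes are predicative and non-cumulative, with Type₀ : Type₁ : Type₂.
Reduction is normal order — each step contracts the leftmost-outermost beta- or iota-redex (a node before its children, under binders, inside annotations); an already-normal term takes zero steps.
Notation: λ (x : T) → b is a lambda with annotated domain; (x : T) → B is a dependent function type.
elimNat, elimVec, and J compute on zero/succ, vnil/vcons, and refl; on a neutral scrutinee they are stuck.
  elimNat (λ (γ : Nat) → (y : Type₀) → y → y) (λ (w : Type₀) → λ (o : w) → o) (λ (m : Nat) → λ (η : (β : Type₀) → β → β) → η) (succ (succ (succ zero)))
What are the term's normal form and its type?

resulting normal form:
  λ (γ : Type₀) → λ (y : γ) → y
the term's type:
  (γ : Type₀) → γ → γ
observation: the first redex contracted is an elimNat iota-redex; the normal form is reached in 10 normal-order steps.


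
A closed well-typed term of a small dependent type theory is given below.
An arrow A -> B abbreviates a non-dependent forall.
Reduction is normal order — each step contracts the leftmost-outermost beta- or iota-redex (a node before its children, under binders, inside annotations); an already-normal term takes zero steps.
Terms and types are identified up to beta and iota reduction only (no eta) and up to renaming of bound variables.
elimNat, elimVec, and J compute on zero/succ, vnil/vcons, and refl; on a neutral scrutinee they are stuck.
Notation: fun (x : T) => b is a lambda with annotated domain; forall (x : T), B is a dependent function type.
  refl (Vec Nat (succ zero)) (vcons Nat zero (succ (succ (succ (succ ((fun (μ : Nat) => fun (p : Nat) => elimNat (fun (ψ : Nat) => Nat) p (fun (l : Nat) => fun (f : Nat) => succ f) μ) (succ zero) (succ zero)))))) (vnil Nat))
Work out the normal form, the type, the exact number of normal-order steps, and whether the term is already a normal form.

normal form:
  refl (Vec Nat (succ zero)) (vcons Nat zero (succ (succ (succ (succ (succ (succ zero)))))) (vnil Nat))
inferred type:
  Eq (Vec Nat (succ zero)) (vcons Nat zero (succ (succ (succ (succ (succ (succ zero)))))) (vnil Nat)) (vcons Nat zero (succ (succ (succ (succ (succ (succ zero)))))) (vnil Nat))
normal-order step count: 6
already normal: no
first redex: a beta-redex


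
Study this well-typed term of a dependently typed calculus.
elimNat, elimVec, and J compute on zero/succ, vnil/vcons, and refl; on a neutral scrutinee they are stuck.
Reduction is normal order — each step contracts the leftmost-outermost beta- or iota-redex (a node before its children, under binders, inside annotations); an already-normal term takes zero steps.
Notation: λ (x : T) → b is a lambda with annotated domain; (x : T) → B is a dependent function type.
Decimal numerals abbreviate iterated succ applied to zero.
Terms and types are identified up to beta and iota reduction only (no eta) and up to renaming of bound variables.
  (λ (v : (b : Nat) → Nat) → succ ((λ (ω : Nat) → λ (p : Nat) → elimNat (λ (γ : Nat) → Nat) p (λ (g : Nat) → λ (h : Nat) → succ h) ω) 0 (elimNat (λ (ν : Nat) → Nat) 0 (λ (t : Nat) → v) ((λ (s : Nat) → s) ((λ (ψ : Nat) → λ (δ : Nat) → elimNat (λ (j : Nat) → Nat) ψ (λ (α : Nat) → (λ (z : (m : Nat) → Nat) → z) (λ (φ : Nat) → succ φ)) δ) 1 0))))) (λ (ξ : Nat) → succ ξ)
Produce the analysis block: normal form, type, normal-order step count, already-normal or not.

normal form:
  2
the term's type:
  Nat
reduction steps (normal order): 12
already normal: no
first contracted redex: a beta-redex


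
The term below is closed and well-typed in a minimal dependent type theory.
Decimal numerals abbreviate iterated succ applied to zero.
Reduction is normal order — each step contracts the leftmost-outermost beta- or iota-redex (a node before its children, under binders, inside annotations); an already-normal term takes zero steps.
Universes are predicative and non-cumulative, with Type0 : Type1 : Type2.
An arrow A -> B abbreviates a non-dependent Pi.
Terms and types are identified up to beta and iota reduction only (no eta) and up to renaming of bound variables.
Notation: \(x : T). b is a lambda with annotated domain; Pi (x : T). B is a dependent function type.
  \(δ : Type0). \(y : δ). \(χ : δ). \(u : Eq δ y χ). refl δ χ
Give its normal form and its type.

resulting normal form:
  \(δ : Type0). \(y : δ). \(χ : δ). \(u : Eq δ y χ). refl δ χ
type:
  Pi (δ : Type0). Pi (y : δ). Pi (χ : δ). Eq δ y χ -> Eq δ χ χ
observation: no redex remains anywhere in the term; it is its own normal form.
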